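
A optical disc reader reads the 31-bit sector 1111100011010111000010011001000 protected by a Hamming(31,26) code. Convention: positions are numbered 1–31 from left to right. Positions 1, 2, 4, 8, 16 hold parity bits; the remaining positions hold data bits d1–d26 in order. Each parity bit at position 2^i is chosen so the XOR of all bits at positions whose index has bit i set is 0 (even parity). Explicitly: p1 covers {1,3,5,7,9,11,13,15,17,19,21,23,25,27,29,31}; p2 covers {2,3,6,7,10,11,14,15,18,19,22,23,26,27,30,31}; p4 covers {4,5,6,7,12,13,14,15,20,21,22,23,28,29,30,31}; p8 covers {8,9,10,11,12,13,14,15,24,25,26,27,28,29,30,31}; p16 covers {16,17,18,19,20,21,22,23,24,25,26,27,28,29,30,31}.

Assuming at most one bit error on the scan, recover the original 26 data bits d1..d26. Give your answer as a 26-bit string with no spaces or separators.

s1 (pos 1,3,5,7,9,11,13,15,17,19,21,23,25,27,29,31): 1⊕1⊕1⊕0⊕1⊕0⊕0⊕1⊕0⊕0⊕1⊕0⊕1⊕0⊕0⊕0 = 1
s2 (pos 2,3,6,7,10,11,14,15,18,19,22,23,26,27,30,31): 1⊕1⊕0⊕0⊕1⊕0⊕1⊕1⊕0⊕0⊕0⊕0⊕0⊕0⊕0⊕0 = 1
s4 (pos 4,5,6,7,12,13,14,15,20,21,22,23,28,29,30,31): 1⊕1⊕0⊕0⊕1⊕0⊕1⊕1⊕0⊕1⊕0⊕0⊕1⊕0⊕0⊕0 = 1
s8 (pos 8,9,10,11,12,13,14,15,24,25,26,27,28,29,30,31): 0⊕1⊕1⊕0⊕1⊕0⊕1⊕1⊕1⊕1⊕0⊕0⊕1⊕0⊕0⊕0 = 0
s16 (pos 16,17,18,19,20,21,22,23,24,25,26,27,28,29,30,31): 1⊕0⊕0⊕0⊕0⊕1⊕0⊕0⊕1⊕1⊕0⊕0⊕1⊕0⊕0⊕0 = 1
Syndrome s16…s1 = 10111 → error at position 23.
Flip position 23: 1111100011010111000010011001000 → 1111100011010111000010111001000
Read data bits from positions 3,5,6,7,9,10,11,12,13,14,15,17,18,19,20,21,22,23,24,25,26,27,28,29,30,31: 11001101011000010111001000

11001101011000010111001000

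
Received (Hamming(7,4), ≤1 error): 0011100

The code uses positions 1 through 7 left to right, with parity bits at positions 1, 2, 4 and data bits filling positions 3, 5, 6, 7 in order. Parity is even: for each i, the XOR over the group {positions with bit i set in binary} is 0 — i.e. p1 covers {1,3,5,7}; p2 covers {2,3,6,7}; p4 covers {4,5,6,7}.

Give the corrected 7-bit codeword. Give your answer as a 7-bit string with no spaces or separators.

0111100

s1 (pos 1,3,5,7): 0⊕1⊕1⊕0 = 0
s2 (pos 2,3,6,7): 0⊕1⊕0⊕0 = 1
s4 (pos 4,5,6,7): 1⊕1⊕0⊕0 = 0
Syndrome s4…s1 = 010 → error at position 2.
Flip position 2: 0011100 → 0111100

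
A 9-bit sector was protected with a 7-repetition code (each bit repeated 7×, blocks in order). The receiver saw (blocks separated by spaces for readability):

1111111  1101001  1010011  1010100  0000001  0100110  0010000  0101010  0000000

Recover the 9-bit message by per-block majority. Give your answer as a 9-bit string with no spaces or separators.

Block 1 (1111111): 7 ones → 1
Block 2 (1101001): 4 ones → 1
Block 3 (1010011): 4 ones → 1
Block 4 (1010100): 3 ones → 0
Block 5 (0000001): 1 one → 0
Block 6 (0100110): 3 ones → 0
Block 7 (0010000): 1 one → 0
Block 8 (0101010): 3 ones → 0
Block 9 (0000000): 0 ones → 0

111000000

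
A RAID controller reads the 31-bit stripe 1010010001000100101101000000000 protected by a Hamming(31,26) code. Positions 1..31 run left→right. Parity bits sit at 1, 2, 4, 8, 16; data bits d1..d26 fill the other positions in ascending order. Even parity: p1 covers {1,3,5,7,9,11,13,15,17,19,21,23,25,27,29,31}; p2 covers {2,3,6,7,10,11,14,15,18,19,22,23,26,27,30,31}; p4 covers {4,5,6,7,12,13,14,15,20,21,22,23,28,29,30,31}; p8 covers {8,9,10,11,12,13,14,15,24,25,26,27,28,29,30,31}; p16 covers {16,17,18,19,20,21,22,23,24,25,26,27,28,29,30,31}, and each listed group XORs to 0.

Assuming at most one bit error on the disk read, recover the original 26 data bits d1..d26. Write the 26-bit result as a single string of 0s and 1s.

10100100010101101000000000

s1 (pos 1,3,5,7,9,11,13,15,17,19,21,23,25,27,29,31): 1⊕1⊕0⊕0⊕0⊕0⊕0⊕0⊕1⊕1⊕0⊕0⊕0⊕0⊕0⊕0 = 0
s2 (pos 2,3,6,7,10,11,14,15,18,19,22,23,26,27,30,31): 0⊕1⊕1⊕0⊕1⊕0⊕1⊕0⊕0⊕1⊕1⊕0⊕0⊕0⊕0⊕0 = 0
s4 (pos 4,5,6,7,12,13,14,15,20,21,22,23,28,29,30,31): 0⊕0⊕1⊕0⊕0⊕0⊕1⊕0⊕1⊕0⊕1⊕0⊕0⊕0⊕0⊕0 = 0
s8 (pos 8,9,10,11,12,13,14,15,24,25,26,27,28,29,30,31): 0⊕0⊕1⊕0⊕0⊕0⊕1⊕0⊕0⊕0⊕0⊕0⊕0⊕0⊕0⊕0 = 0
s16 (pos 16,17,18,19,20,21,22,23,24,25,26,27,28,29,30,31): 0⊕1⊕0⊕1⊕1⊕0⊕1⊕0⊕0⊕0⊕0⊕0⊕0⊕0⊕0⊕0 = 0
Syndrome s16…s1 = 00000 → no error.
Read data bits from positions 3,5,6,7,9,10,11,12,13,14,15,17,18,19,20,21,22,23,24,25,26,27,28,29,30,31: 10100100010101101000000000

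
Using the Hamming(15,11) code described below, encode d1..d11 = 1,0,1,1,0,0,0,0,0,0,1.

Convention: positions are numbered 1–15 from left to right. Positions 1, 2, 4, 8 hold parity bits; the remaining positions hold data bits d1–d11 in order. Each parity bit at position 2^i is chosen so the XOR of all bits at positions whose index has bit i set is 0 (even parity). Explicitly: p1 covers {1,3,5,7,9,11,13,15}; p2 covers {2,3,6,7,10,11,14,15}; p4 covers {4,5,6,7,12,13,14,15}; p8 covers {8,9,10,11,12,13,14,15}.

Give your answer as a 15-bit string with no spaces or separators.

101101110000001

Place data at non-parity positions: p1 p2 1 p4 0 1 1 p8 0 0 0 0 0 0 1
p1 (pos 1,3,5,7,9,11,13,15): XOR of data positions = 1⊕0⊕1⊕0⊕0⊕0⊕1 = 1
p2 (pos 2,3,6,7,10,11,14,15): XOR of data positions = 1⊕1⊕1⊕0⊕0⊕0⊕1 = 0
p4 (pos 4,5,6,7,12,13,14,15): XOR of data positions = 0⊕1⊕1⊕0⊕0⊕0⊕1 = 1
p8 (pos 8,9,10,11,12,13,14,15): XOR of data positions = 0⊕0⊕0⊕0⊕0⊕0⊕1 = 1
Codeword: 101101110000001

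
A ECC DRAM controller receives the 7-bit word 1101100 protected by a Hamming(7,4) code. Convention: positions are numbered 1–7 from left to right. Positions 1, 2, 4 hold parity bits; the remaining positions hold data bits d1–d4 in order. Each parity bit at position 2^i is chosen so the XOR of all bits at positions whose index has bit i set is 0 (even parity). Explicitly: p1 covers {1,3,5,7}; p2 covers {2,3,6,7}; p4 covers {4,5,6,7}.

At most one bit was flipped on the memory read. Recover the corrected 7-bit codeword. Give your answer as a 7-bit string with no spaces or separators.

1001100

s1 (pos 1,3,5,7): 1⊕0⊕1⊕0 = 0
s2 (pos 2,3,6,7): 1⊕0⊕0⊕0 = 1
s4 (pos 4,5,6,7): 1⊕1⊕0⊕0 = 0
Syndrome s4…s1 = 010 → error at position 2.
Flip position 2: 1101100 → 1001100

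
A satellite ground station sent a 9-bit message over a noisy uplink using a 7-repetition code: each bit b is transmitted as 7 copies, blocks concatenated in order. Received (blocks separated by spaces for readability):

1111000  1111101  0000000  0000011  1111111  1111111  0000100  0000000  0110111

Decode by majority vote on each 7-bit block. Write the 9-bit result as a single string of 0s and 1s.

Block 1 (1111000): 4 ones → 1
Block 2 (1111101): 6 ones → 1
Block 3 (0000000): 0 ones → 0
Block 4 (0000011): 2 ones → 0
Block 5 (1111111): 7 ones → 1
Block 6 (1111111): 7 ones → 1
Block 7 (0000100): 1 one → 0
Block 8 (0000000): 0 ones → 0
Block 9 (0110111): 5 ones → 1

110011001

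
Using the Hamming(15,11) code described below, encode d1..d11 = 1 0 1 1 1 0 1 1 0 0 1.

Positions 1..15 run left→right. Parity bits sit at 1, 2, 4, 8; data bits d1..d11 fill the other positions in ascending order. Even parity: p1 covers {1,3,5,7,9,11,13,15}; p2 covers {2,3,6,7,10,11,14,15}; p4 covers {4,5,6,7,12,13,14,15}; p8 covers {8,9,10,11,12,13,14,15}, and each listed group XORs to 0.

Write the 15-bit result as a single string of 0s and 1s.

Place data at non-parity positions: p1 p2 1 p4 0 1 1 p8 1 0 1 1 0 0 1
p1 (pos 1,3,5,7,9,11,13,15): XOR of data positions = 1⊕0⊕1⊕1⊕1⊕0⊕1 = 1
p2 (pos 2,3,6,7,10,11,14,15): XOR of data positions = 1⊕1⊕1⊕0⊕1⊕0⊕1 = 1
p4 (pos 4,5,6,7,12,13,14,15): XOR of data positions = 0⊕1⊕1⊕1⊕0⊕0⊕1 = 0
p8 (pos 8,9,10,11,12,13,14,15): XOR of data positions = 1⊕0⊕1⊕1⊕0⊕0⊕1 = 0
Codeword: 111001101011001

111001101011001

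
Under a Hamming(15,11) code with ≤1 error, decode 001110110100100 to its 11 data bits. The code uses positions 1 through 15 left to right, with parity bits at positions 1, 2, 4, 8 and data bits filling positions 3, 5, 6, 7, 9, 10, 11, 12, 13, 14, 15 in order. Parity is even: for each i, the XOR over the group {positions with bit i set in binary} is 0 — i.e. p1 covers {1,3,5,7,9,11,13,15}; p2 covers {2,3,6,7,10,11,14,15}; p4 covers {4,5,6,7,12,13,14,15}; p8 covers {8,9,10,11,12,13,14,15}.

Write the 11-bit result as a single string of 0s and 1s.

s1 (pos 1,3,5,7,9,11,13,15): 0⊕1⊕1⊕1⊕0⊕0⊕1⊕0 = 0
s2 (pos 2,3,6,7,10,11,14,15): 0⊕1⊕0⊕1⊕1⊕0⊕0⊕0 = 1
s4 (pos 4,5,6,7,12,13,14,15): 1⊕1⊕0⊕1⊕0⊕1⊕0⊕0 = 0
s8 (pos 8,9,10,11,12,13,14,15): 1⊕0⊕1⊕0⊕0⊕1⊕0⊕0 = 1
Syndrome s8…s1 = 1010 → error at position 10.
Flip position 10: 001110110100100 → 001110110000100
Read data bits from positions 3,5,6,7,9,10,11,12,13,14,15: 11010000100

11010000100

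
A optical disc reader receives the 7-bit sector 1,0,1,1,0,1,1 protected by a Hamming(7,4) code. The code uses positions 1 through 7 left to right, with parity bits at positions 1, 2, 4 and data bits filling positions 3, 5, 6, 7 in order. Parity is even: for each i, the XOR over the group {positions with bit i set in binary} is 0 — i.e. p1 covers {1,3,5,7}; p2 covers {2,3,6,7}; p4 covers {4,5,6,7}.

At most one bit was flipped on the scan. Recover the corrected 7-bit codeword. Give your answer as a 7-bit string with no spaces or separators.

s1 (pos 1,3,5,7): 1⊕1⊕0⊕1 = 1
s2 (pos 2,3,6,7): 0⊕1⊕1⊕1 = 1
s4 (pos 4,5,6,7): 1⊕0⊕1⊕1 = 1
Syndrome s4…s1 = 111 → error at position 7.
Flip position 7: 1011011 → 1011010

1011010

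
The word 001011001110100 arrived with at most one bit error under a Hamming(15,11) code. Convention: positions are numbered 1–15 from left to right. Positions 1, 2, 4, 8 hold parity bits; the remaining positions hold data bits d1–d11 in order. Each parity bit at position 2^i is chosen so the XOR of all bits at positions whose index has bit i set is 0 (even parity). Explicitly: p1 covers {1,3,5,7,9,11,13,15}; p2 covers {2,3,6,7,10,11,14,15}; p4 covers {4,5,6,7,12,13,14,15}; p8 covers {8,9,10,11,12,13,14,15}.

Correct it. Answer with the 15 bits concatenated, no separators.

s1 (pos 1,3,5,7,9,11,13,15): 0⊕1⊕1⊕0⊕1⊕1⊕1⊕0 = 1
s2 (pos 2,3,6,7,10,11,14,15): 0⊕1⊕1⊕0⊕1⊕1⊕0⊕0 = 0
s4 (pos 4,5,6,7,12,13,14,15): 0⊕1⊕1⊕0⊕0⊕1⊕0⊕0 = 1
s8 (pos 8,9,10,11,12,13,14,15): 0⊕1⊕1⊕1⊕0⊕1⊕0⊕0 = 0
Syndrome s8…s1 = 0101 → error at position 5.
Flip position 5: 001011001110100 → 001001001110100

001001001110100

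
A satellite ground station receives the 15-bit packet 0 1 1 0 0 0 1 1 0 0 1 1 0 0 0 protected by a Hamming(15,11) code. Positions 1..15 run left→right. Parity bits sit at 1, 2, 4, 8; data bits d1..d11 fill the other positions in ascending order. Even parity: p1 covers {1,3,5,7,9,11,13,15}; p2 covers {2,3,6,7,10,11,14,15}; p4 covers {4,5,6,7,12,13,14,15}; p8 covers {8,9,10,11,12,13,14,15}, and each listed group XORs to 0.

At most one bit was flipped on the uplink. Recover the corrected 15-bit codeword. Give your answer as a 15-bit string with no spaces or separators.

011000111011000

s1 (pos 1,3,5,7,9,11,13,15): 0⊕1⊕0⊕1⊕0⊕1⊕0⊕0 = 1
s2 (pos 2,3,6,7,10,11,14,15): 1⊕1⊕0⊕1⊕0⊕1⊕0⊕0 = 0
s4 (pos 4,5,6,7,12,13,14,15): 0⊕0⊕0⊕1⊕1⊕0⊕0⊕0 = 0
s8 (pos 8,9,10,11,12,13,14,15): 1⊕0⊕0⊕1⊕1⊕0⊕0⊕0 = 1
Syndrome s8…s1 = 1001 → error at position 9.
Flip position 9: 011000110011000 → 011000111011000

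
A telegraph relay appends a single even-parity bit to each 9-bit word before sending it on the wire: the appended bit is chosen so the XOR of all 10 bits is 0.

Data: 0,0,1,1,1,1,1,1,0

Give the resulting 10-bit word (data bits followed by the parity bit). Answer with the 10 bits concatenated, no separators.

XOR of the 9 data bits: 0⊕0⊕1⊕1⊕1⊕1⊕1⊕1⊕0 = 0
Parity bit = 0 (so all 10 bits XOR to 0).

0011111100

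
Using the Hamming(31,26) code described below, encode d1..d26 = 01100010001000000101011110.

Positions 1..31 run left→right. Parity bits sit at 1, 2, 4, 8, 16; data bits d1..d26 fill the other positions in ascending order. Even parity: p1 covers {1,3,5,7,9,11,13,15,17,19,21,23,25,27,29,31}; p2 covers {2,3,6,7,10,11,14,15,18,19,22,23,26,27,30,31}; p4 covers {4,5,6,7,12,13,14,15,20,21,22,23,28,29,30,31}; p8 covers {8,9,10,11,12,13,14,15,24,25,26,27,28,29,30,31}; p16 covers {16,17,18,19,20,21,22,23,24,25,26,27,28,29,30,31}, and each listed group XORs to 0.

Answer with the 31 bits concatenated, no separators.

1001110100100010000000101011110

Place data at non-parity positions: p1 p2 0 p4 1 1 0 p8 0 0 1 0 0 0 1 p16 0 0 0 0 0 0 1 0 1 0 1 1 1 1 0
p1 (pos 1,3,5,7,9,11,13,15,17,19,21,23,25,27,29,31): XOR of data positions = 0⊕1⊕0⊕0⊕1⊕0⊕1⊕0⊕0⊕0⊕1⊕1⊕1⊕1⊕0 = 1
p2 (pos 2,3,6,7,10,11,14,15,18,19,22,23,26,27,30,31): XOR of data positions = 0⊕1⊕0⊕0⊕1⊕0⊕1⊕0⊕0⊕0⊕1⊕0⊕1⊕1⊕0 = 0
p4 (pos 4,5,6,7,12,13,14,15,20,21,22,23,28,29,30,31): XOR of data positions = 1⊕1⊕0⊕0⊕0⊕0⊕1⊕0⊕0⊕0⊕1⊕1⊕1⊕1⊕0 = 1
p8 (pos 8,9,10,11,12,13,14,15,24,25,26,27,28,29,30,31): XOR of data positions = 0⊕0⊕1⊕0⊕0⊕0⊕1⊕0⊕1⊕0⊕1⊕1⊕1⊕1⊕0 = 1
p16 (pos 16,17,18,19,20,21,22,23,24,25,26,27,28,29,30,31): XOR of data positions = 0⊕0⊕0⊕0⊕0⊕0⊕1⊕0⊕1⊕0⊕1⊕1⊕1⊕1⊕0 = 0
Codeword: 1001110100100010000000101011110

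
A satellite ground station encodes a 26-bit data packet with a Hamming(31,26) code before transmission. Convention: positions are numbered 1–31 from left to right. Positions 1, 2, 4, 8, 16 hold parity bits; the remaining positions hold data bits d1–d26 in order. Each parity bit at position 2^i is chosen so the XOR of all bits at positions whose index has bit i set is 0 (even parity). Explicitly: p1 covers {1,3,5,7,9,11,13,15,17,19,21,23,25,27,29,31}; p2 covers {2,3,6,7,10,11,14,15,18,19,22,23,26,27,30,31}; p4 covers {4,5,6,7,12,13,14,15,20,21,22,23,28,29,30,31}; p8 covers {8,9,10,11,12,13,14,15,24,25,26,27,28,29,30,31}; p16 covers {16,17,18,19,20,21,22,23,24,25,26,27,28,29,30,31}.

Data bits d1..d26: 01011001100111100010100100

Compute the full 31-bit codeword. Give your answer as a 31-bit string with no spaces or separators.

Place data at non-parity positions: p1 p2 0 p4 1 0 1 p8 1 0 0 1 1 0 0 p16 1 1 1 1 0 0 0 1 0 1 0 0 1 0 0
p1 (pos 1,3,5,7,9,11,13,15,17,19,21,23,25,27,29,31): XOR of data positions = 0⊕1⊕1⊕1⊕0⊕1⊕0⊕1⊕1⊕0⊕0⊕0⊕0⊕1⊕0 = 1
p2 (pos 2,3,6,7,10,11,14,15,18,19,22,23,26,27,30,31): XOR of data positions = 0⊕0⊕1⊕0⊕0⊕0⊕0⊕1⊕1⊕0⊕0⊕1⊕0⊕0⊕0 = 0
p4 (pos 4,5,6,7,12,13,14,15,20,21,22,23,28,29,30,31): XOR of data positions = 1⊕0⊕1⊕1⊕1⊕0⊕0⊕1⊕0⊕0⊕0⊕0⊕1⊕0⊕0 = 0
p8 (pos 8,9,10,11,12,13,14,15,24,25,26,27,28,29,30,31): XOR of data positions = 1⊕0⊕0⊕1⊕1⊕0⊕0⊕1⊕0⊕1⊕0⊕0⊕1⊕0⊕0 = 0
p16 (pos 16,17,18,19,20,21,22,23,24,25,26,27,28,29,30,31): XOR of data positions = 1⊕1⊕1⊕1⊕0⊕0⊕0⊕1⊕0⊕1⊕0⊕0⊕1⊕0⊕0 = 1
Codeword: 1000101010011001111100010100100

1000101010011001111100010100100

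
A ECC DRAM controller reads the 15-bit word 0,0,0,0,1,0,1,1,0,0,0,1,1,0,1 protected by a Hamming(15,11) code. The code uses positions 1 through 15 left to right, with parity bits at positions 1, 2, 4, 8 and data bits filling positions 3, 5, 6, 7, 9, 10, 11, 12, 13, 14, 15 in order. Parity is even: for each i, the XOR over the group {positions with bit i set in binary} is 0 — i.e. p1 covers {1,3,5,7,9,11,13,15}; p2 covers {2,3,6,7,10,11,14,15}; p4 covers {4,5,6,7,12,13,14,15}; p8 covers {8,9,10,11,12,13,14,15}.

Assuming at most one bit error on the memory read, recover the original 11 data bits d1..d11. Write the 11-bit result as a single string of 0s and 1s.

s1 (pos 1,3,5,7,9,11,13,15): 0⊕0⊕1⊕1⊕0⊕0⊕1⊕1 = 0
s2 (pos 2,3,6,7,10,11,14,15): 0⊕0⊕0⊕1⊕0⊕0⊕0⊕1 = 0
s4 (pos 4,5,6,7,12,13,14,15): 0⊕1⊕0⊕1⊕1⊕1⊕0⊕1 = 1
s8 (pos 8,9,10,11,12,13,14,15): 1⊕0⊕0⊕0⊕1⊕1⊕0⊕1 = 0
Syndrome s8…s1 = 0100 → error at position 4.
Flip position 4: 000010110001101 → 000110110001101
Read data bits from positions 3,5,6,7,9,10,11,12,13,14,15: 01010001101

01010001101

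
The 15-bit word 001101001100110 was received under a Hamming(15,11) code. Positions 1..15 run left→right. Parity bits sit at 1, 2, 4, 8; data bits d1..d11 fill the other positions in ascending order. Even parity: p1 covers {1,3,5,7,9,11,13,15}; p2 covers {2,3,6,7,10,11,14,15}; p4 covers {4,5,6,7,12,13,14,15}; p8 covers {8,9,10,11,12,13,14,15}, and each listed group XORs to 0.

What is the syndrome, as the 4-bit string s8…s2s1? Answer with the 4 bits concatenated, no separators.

0001

s1 (pos 1,3,5,7,9,11,13,15): 0⊕1⊕0⊕0⊕1⊕0⊕1⊕0 = 1
s2 (pos 2,3,6,7,10,11,14,15): 0⊕1⊕1⊕0⊕1⊕0⊕1⊕0 = 0
s4 (pos 4,5,6,7,12,13,14,15): 1⊕0⊕1⊕0⊕0⊕1⊕1⊕0 = 0
s8 (pos 8,9,10,11,12,13,14,15): 0⊕1⊕1⊕0⊕0⊕1⊕1⊕0 = 0
Syndrome s8…s1 = 0001 → error at position 1.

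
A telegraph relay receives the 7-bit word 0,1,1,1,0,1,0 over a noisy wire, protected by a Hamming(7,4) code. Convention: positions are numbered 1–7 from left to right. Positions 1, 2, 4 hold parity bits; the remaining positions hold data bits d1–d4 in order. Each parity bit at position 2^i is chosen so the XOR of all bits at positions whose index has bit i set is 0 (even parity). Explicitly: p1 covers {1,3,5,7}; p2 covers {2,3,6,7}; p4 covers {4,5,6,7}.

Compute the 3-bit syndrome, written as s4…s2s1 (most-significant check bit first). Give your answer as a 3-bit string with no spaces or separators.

s1 (pos 1,3,5,7): 0⊕1⊕0⊕0 = 1
s2 (pos 2,3,6,7): 1⊕1⊕1⊕0 = 1
s4 (pos 4,5,6,7): 1⊕0⊕1⊕0 = 0
Syndrome s4…s1 = 011 → error at position 3.

011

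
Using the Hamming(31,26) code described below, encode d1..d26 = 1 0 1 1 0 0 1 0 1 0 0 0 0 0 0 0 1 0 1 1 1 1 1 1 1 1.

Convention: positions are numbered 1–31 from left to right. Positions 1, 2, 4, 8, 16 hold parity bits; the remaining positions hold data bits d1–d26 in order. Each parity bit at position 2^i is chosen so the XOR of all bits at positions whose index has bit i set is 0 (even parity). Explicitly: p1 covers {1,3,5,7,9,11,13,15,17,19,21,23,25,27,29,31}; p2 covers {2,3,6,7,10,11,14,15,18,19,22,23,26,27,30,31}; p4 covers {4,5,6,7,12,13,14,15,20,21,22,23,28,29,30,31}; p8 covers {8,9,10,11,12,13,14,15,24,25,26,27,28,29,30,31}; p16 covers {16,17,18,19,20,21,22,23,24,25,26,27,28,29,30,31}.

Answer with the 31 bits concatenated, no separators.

Place data at non-parity positions: p1 p2 1 p4 0 1 1 p8 0 0 1 0 1 0 0 p16 0 0 0 0 0 1 0 1 1 1 1 1 1 1 1
p1 (pos 1,3,5,7,9,11,13,15,17,19,21,23,25,27,29,31): XOR of data positions = 1⊕0⊕1⊕0⊕1⊕1⊕0⊕0⊕0⊕0⊕0⊕1⊕1⊕1⊕1 = 0
p2 (pos 2,3,6,7,10,11,14,15,18,19,22,23,26,27,30,31): XOR of data positions = 1⊕1⊕1⊕0⊕1⊕0⊕0⊕0⊕0⊕1⊕0⊕1⊕1⊕1⊕1 = 1
p4 (pos 4,5,6,7,12,13,14,15,20,21,22,23,28,29,30,31): XOR of data positions = 0⊕1⊕1⊕0⊕1⊕0⊕0⊕0⊕0⊕1⊕0⊕1⊕1⊕1⊕1 = 0
p8 (pos 8,9,10,11,12,13,14,15,24,25,26,27,28,29,30,31): XOR of data positions = 0⊕0⊕1⊕0⊕1⊕0⊕0⊕1⊕1⊕1⊕1⊕1⊕1⊕1⊕1 = 0
p16 (pos 16,17,18,19,20,21,22,23,24,25,26,27,28,29,30,31): XOR of data positions = 0⊕0⊕0⊕0⊕0⊕1⊕0⊕1⊕1⊕1⊕1⊕1⊕1⊕1⊕1 = 1
Codeword: 0110011000101001000001011111111

0110011000101001000001011111111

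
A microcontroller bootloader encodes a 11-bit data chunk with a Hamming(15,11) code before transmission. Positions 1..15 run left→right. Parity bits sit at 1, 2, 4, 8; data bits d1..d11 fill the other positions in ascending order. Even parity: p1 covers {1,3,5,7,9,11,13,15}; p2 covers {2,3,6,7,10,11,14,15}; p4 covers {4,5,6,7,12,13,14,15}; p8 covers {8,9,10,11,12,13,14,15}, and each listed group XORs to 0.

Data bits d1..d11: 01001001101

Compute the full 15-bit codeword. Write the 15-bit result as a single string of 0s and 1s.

010010001001101

Place data at non-parity positions: p1 p2 0 p4 1 0 0 p8 1 0 0 1 1 0 1
p1 (pos 1,3,5,7,9,11,13,15): XOR of data positions = 0⊕1⊕0⊕1⊕0⊕1⊕1 = 0
p2 (pos 2,3,6,7,10,11,14,15): XOR of data positions = 0⊕0⊕0⊕0⊕0⊕0⊕1 = 1
p4 (pos 4,5,6,7,12,13,14,15): XOR of data positions = 1⊕0⊕0⊕1⊕1⊕0⊕1 = 0
p8 (pos 8,9,10,11,12,13,14,15): XOR of data positions = 1⊕0⊕0⊕1⊕1⊕0⊕1 = 0
Codeword: 010010001001101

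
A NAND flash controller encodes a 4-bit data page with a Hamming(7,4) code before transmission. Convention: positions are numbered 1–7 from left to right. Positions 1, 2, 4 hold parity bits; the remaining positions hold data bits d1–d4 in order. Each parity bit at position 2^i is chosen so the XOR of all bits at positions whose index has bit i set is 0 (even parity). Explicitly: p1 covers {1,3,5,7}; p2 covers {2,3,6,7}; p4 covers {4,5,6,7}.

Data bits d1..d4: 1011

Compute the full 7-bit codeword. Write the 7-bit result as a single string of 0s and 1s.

Place data at non-parity positions: p1 p2 1 p4 0 1 1
p1 (pos 1,3,5,7): XOR of data positions = 1⊕0⊕1 = 0
p2 (pos 2,3,6,7): XOR of data positions = 1⊕1⊕1 = 1
p4 (pos 4,5,6,7): XOR of data positions = 0⊕1⊕1 = 0
Codeword: 0110011

0110011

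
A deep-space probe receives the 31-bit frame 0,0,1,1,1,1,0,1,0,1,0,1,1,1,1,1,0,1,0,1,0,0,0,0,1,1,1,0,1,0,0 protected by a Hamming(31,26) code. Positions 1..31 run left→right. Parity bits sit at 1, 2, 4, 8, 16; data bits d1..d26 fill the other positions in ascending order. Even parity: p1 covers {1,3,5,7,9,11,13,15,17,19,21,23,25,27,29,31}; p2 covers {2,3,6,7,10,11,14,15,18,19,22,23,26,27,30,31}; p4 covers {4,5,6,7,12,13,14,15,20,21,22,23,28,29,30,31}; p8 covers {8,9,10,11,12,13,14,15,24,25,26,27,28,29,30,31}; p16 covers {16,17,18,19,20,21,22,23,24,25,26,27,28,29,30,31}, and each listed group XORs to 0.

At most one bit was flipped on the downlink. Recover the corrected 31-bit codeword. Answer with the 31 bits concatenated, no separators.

s1 (pos 1,3,5,7,9,11,13,15,17,19,21,23,25,27,29,31): 0⊕1⊕1⊕0⊕0⊕0⊕1⊕1⊕0⊕0⊕0⊕0⊕1⊕1⊕1⊕0 = 1
s2 (pos 2,3,6,7,10,11,14,15,18,19,22,23,26,27,30,31): 0⊕1⊕1⊕0⊕1⊕0⊕1⊕1⊕1⊕0⊕0⊕0⊕1⊕1⊕0⊕0 = 0
s4 (pos 4,5,6,7,12,13,14,15,20,21,22,23,28,29,30,31): 1⊕1⊕1⊕0⊕1⊕1⊕1⊕1⊕1⊕0⊕0⊕0⊕0⊕1⊕0⊕0 = 1
s8 (pos 8,9,10,11,12,13,14,15,24,25,26,27,28,29,30,31): 1⊕0⊕1⊕0⊕1⊕1⊕1⊕1⊕0⊕1⊕1⊕1⊕0⊕1⊕0⊕0 = 0
s16 (pos 16,17,18,19,20,21,22,23,24,25,26,27,28,29,30,31): 1⊕0⊕1⊕0⊕1⊕0⊕0⊕0⊕0⊕1⊕1⊕1⊕0⊕1⊕0⊕0 = 1
Syndrome s16…s1 = 10101 → error at position 21.
Flip position 21: 0011110101011111010100001110100 → 0011110101011111010110001110100

0011110101011111010110001110100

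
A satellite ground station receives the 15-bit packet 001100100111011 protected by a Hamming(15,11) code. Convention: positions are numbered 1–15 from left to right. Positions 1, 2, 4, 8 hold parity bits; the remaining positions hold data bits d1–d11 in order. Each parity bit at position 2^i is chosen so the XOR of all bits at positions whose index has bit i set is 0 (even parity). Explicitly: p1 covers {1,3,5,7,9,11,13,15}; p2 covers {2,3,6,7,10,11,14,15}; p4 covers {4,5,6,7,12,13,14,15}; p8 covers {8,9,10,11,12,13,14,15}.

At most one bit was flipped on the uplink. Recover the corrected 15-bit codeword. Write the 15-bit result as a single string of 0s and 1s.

s1 (pos 1,3,5,7,9,11,13,15): 0⊕1⊕0⊕1⊕0⊕1⊕0⊕1 = 0
s2 (pos 2,3,6,7,10,11,14,15): 0⊕1⊕0⊕1⊕1⊕1⊕1⊕1 = 0
s4 (pos 4,5,6,7,12,13,14,15): 1⊕0⊕0⊕1⊕1⊕0⊕1⊕1 = 1
s8 (pos 8,9,10,11,12,13,14,15): 0⊕0⊕1⊕1⊕1⊕0⊕1⊕1 = 1
Syndrome s8…s1 = 1100 → error at position 12.
Flip position 12: 001100100111011 → 001100100110011

001100100110011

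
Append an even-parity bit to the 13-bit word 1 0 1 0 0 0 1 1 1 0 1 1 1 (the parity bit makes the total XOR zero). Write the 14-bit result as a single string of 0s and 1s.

10100011101110

XOR of the 13 data bits: 1⊕0⊕1⊕0⊕0⊕0⊕1⊕1⊕1⊕0⊕1⊕1⊕1 = 0
Parity bit = 0 (so all 14 bits XOR to 0).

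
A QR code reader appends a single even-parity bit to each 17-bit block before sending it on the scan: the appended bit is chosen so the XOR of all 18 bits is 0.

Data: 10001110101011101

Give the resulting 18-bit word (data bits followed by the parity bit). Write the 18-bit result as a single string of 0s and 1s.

100011101010111010

XOR of the 17 data bits: 1⊕0⊕0⊕0⊕1⊕1⊕1⊕0⊕1⊕0⊕1⊕0⊕1⊕1⊕1⊕0⊕1 = 0
Parity bit = 0 (so all 18 bits XOR to 0).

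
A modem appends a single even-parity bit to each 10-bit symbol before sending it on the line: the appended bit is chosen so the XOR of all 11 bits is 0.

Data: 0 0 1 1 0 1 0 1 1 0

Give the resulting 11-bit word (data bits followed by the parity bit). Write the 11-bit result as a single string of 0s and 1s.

00110101101

XOR of the 10 data bits: 0⊕0⊕1⊕1⊕0⊕1⊕0⊕1⊕1⊕0 = 1
Parity bit = 1 (so all 11 bits XOR to 0).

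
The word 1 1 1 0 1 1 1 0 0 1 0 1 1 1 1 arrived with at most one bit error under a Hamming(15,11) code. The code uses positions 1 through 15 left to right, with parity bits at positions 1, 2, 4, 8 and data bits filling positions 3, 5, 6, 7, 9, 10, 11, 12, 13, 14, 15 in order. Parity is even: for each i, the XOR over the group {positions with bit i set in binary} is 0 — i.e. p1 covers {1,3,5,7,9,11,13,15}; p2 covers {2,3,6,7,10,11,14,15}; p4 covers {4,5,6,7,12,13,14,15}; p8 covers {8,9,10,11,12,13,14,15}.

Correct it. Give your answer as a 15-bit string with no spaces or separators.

111011100101101

s1 (pos 1,3,5,7,9,11,13,15): 1⊕1⊕1⊕1⊕0⊕0⊕1⊕1 = 0
s2 (pos 2,3,6,7,10,11,14,15): 1⊕1⊕1⊕1⊕1⊕0⊕1⊕1 = 1
s4 (pos 4,5,6,7,12,13,14,15): 0⊕1⊕1⊕1⊕1⊕1⊕1⊕1 = 1
s8 (pos 8,9,10,11,12,13,14,15): 0⊕0⊕1⊕0⊕1⊕1⊕1⊕1 = 1
Syndrome s8…s1 = 1110 → error at position 14.
Flip position 14: 111011100101111 → 111011100101101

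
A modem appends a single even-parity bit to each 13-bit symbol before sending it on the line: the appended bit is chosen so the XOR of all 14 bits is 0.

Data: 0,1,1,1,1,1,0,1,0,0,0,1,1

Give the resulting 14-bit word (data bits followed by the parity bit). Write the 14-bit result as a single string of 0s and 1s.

XOR of the 13 data bits: 0⊕1⊕1⊕1⊕1⊕1⊕0⊕1⊕0⊕0⊕0⊕1⊕1 = 0
Parity bit = 0 (so all 14 bits XOR to 0).

01111101000110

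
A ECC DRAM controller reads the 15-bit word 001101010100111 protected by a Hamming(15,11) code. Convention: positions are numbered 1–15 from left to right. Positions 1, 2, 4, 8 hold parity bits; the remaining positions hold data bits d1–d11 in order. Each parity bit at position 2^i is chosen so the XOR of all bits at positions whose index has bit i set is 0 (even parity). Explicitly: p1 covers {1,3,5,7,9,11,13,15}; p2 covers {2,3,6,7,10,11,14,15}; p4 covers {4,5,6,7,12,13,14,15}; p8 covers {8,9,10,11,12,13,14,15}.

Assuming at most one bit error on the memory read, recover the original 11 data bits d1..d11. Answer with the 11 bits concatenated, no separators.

10100100110

s1 (pos 1,3,5,7,9,11,13,15): 0⊕1⊕0⊕0⊕0⊕0⊕1⊕1 = 1
s2 (pos 2,3,6,7,10,11,14,15): 0⊕1⊕1⊕0⊕1⊕0⊕1⊕1 = 1
s4 (pos 4,5,6,7,12,13,14,15): 1⊕0⊕1⊕0⊕0⊕1⊕1⊕1 = 1
s8 (pos 8,9,10,11,12,13,14,15): 1⊕0⊕1⊕0⊕0⊕1⊕1⊕1 = 1
Syndrome s8…s1 = 1111 → error at position 15.
Flip position 15: 001101010100111 → 001101010100110
Read data bits from positions 3,5,6,7,9,10,11,12,13,14,15: 10100100110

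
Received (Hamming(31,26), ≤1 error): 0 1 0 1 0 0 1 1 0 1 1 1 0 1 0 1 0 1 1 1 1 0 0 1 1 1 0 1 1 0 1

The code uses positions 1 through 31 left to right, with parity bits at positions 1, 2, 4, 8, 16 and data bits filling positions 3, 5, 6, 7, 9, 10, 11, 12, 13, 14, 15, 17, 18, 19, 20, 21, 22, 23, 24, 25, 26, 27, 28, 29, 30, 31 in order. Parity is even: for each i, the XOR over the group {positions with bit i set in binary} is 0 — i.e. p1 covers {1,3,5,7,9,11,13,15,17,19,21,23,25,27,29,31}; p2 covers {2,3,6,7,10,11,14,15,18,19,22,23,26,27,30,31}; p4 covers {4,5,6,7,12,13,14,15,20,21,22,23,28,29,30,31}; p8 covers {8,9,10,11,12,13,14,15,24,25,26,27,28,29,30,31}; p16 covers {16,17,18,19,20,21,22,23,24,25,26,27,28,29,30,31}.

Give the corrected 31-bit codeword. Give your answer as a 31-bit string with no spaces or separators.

s1 (pos 1,3,5,7,9,11,13,15,17,19,21,23,25,27,29,31): 0⊕0⊕0⊕1⊕0⊕1⊕0⊕0⊕0⊕1⊕1⊕0⊕1⊕0⊕1⊕1 = 1
s2 (pos 2,3,6,7,10,11,14,15,18,19,22,23,26,27,30,31): 1⊕0⊕0⊕1⊕1⊕1⊕1⊕0⊕1⊕1⊕0⊕0⊕1⊕0⊕0⊕1 = 1
s4 (pos 4,5,6,7,12,13,14,15,20,21,22,23,28,29,30,31): 1⊕0⊕0⊕1⊕1⊕0⊕1⊕0⊕1⊕1⊕0⊕0⊕1⊕1⊕0⊕1 = 1
s8 (pos 8,9,10,11,12,13,14,15,24,25,26,27,28,29,30,31): 1⊕0⊕1⊕1⊕1⊕0⊕1⊕0⊕1⊕1⊕1⊕0⊕1⊕1⊕0⊕1 = 1
s16 (pos 16,17,18,19,20,21,22,23,24,25,26,27,28,29,30,31): 1⊕0⊕1⊕1⊕1⊕1⊕0⊕0⊕1⊕1⊕1⊕0⊕1⊕1⊕0⊕1 = 1
Syndrome s16…s1 = 11111 → error at position 31.
Flip position 31: 0101001101110101011110011101101 → 0101001101110101011110011101100

0101001101110101011110011101100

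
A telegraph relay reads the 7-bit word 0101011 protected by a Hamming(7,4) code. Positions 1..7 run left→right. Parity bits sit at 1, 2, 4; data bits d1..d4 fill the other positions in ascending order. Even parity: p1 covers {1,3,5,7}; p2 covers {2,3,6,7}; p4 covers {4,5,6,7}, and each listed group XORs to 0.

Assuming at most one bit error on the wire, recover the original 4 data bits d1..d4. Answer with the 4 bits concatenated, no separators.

s1 (pos 1,3,5,7): 0⊕0⊕0⊕1 = 1
s2 (pos 2,3,6,7): 1⊕0⊕1⊕1 = 1
s4 (pos 4,5,6,7): 1⊕0⊕1⊕1 = 1
Syndrome s4…s1 = 111 → error at position 7.
Flip position 7: 0101011 → 0101010
Read data bits from positions 3,5,6,7: 0010

0010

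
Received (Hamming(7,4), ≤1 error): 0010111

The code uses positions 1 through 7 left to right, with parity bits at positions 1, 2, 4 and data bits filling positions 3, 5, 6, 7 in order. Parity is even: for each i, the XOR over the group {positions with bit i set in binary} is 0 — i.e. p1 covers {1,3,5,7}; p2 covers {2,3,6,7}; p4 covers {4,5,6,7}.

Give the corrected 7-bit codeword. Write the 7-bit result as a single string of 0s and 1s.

0010110

s1 (pos 1,3,5,7): 0⊕1⊕1⊕1 = 1
s2 (pos 2,3,6,7): 0⊕1⊕1⊕1 = 1
s4 (pos 4,5,6,7): 0⊕1⊕1⊕1 = 1
Syndrome s4…s1 = 111 → error at position 7.
Flip position 7: 0010111 → 0010110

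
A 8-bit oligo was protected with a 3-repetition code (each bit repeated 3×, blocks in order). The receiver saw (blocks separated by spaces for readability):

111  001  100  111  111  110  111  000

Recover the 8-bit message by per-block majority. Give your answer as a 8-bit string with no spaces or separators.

10011110

Block 1 (111): 3 ones → 1
Block 2 (001): 1 one → 0
Block 3 (100): 1 one → 0
Block 4 (111): 3 ones → 1
Block 5 (111): 3 ones → 1
Block 6 (110): 2 ones → 1
Block 7 (111): 3 ones → 1
Block 8 (000): 0 ones → 0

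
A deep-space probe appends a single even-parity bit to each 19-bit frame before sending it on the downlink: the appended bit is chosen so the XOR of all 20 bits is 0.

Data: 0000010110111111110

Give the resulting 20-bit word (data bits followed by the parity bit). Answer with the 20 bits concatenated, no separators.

00000101101111111101

XOR of the 19 data bits: 0⊕0⊕0⊕0⊕0⊕1⊕0⊕1⊕1⊕0⊕1⊕1⊕1⊕1⊕1⊕1⊕1⊕1⊕0 = 1
Parity bit = 1 (so all 20 bits XOR to 0).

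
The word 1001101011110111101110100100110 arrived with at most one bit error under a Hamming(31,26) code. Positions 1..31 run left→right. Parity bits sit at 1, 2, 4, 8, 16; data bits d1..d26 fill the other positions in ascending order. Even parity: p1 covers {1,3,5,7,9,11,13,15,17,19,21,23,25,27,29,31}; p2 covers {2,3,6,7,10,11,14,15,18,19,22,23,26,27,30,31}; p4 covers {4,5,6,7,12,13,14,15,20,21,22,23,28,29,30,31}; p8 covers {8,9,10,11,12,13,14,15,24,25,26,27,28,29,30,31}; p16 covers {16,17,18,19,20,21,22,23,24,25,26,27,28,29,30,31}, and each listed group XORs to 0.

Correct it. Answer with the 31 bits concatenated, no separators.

s1 (pos 1,3,5,7,9,11,13,15,17,19,21,23,25,27,29,31): 1⊕0⊕1⊕1⊕1⊕1⊕0⊕1⊕1⊕1⊕1⊕1⊕0⊕0⊕1⊕0 = 1
s2 (pos 2,3,6,7,10,11,14,15,18,19,22,23,26,27,30,31): 0⊕0⊕0⊕1⊕1⊕1⊕1⊕1⊕0⊕1⊕0⊕1⊕1⊕0⊕1⊕0 = 1
s4 (pos 4,5,6,7,12,13,14,15,20,21,22,23,28,29,30,31): 1⊕1⊕0⊕1⊕1⊕0⊕1⊕1⊕1⊕1⊕0⊕1⊕0⊕1⊕1⊕0 = 1
s8 (pos 8,9,10,11,12,13,14,15,24,25,26,27,28,29,30,31): 0⊕1⊕1⊕1⊕1⊕0⊕1⊕1⊕0⊕0⊕1⊕0⊕0⊕1⊕1⊕0 = 1
s16 (pos 16,17,18,19,20,21,22,23,24,25,26,27,28,29,30,31): 1⊕1⊕0⊕1⊕1⊕1⊕0⊕1⊕0⊕0⊕1⊕0⊕0⊕1⊕1⊕0 = 1
Syndrome s16…s1 = 11111 → error at position 31.
Flip position 31: 1001101011110111101110100100110 → 1001101011110111101110100100111

1001101011110111101110100100111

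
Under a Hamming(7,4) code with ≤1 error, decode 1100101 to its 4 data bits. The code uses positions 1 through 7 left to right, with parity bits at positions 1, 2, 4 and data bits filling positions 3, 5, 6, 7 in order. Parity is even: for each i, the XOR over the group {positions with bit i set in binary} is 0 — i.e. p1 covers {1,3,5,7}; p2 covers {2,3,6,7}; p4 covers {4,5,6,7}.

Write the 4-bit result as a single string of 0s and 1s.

0101

s1 (pos 1,3,5,7): 1⊕0⊕1⊕1 = 1
s2 (pos 2,3,6,7): 1⊕0⊕0⊕1 = 0
s4 (pos 4,5,6,7): 0⊕1⊕0⊕1 = 0
Syndrome s4…s1 = 001 → error at position 1.
Flip position 1: 1100101 → 0100101
Read data bits from positions 3,5,6,7: 0101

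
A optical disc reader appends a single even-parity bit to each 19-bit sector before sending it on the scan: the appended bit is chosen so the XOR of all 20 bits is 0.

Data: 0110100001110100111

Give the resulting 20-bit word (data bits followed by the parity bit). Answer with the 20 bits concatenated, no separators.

01101000011101001110

XOR of the 19 data bits: 0⊕1⊕1⊕0⊕1⊕0⊕0⊕0⊕0⊕1⊕1⊕1⊕0⊕1⊕0⊕0⊕1⊕1⊕1 = 0
Parity bit = 0 (so all 20 bits XOR to 0).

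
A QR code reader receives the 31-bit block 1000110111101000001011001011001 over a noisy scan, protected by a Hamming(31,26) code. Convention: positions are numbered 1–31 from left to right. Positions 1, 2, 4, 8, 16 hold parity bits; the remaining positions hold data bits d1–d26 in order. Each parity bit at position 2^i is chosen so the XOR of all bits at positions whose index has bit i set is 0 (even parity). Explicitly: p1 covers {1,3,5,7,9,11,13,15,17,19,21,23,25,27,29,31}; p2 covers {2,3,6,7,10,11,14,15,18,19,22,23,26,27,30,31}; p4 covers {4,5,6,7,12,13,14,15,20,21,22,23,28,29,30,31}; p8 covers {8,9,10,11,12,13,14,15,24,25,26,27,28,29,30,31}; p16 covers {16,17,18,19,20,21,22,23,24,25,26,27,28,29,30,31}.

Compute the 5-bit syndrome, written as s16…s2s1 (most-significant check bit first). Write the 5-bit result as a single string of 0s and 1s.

s1 (pos 1,3,5,7,9,11,13,15,17,19,21,23,25,27,29,31): 1⊕0⊕1⊕0⊕1⊕1⊕1⊕0⊕0⊕1⊕1⊕0⊕1⊕1⊕0⊕1 = 0
s2 (pos 2,3,6,7,10,11,14,15,18,19,22,23,26,27,30,31): 0⊕0⊕1⊕0⊕1⊕1⊕0⊕0⊕0⊕1⊕1⊕0⊕0⊕1⊕0⊕1 = 1
s4 (pos 4,5,6,7,12,13,14,15,20,21,22,23,28,29,30,31): 0⊕1⊕1⊕0⊕0⊕1⊕0⊕0⊕0⊕1⊕1⊕0⊕1⊕0⊕0⊕1 = 1
s8 (pos 8,9,10,11,12,13,14,15,24,25,26,27,28,29,30,31): 1⊕1⊕1⊕1⊕0⊕1⊕0⊕0⊕0⊕1⊕0⊕1⊕1⊕0⊕0⊕1 = 1
s16 (pos 16,17,18,19,20,21,22,23,24,25,26,27,28,29,30,31): 0⊕0⊕0⊕1⊕0⊕1⊕1⊕0⊕0⊕1⊕0⊕1⊕1⊕0⊕0⊕1 = 1
Syndrome s16…s1 = 11110 → error at position 30.

11110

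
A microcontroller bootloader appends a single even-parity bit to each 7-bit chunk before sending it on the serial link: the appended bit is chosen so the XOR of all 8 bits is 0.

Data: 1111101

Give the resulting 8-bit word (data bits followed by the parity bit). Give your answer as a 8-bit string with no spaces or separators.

11111010

XOR of the 7 data bits: 1⊕1⊕1⊕1⊕1⊕0⊕1 = 0
Parity bit = 0 (so all 8 bits XOR to 0).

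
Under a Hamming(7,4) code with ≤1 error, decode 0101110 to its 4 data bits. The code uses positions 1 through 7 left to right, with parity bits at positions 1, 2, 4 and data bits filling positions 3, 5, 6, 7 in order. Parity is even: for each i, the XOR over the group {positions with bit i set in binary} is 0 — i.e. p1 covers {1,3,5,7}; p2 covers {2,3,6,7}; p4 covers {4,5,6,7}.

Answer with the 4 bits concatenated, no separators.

s1 (pos 1,3,5,7): 0⊕0⊕1⊕0 = 1
s2 (pos 2,3,6,7): 1⊕0⊕1⊕0 = 0
s4 (pos 4,5,6,7): 1⊕1⊕1⊕0 = 1
Syndrome s4…s1 = 101 → error at position 5.
Flip position 5: 0101110 → 0101010
Read data bits from positions 3,5,6,7: 0010

0010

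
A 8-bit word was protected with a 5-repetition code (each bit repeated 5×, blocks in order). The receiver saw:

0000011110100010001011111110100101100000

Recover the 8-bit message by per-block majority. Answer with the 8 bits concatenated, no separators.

Block 1 (00000): 0 ones → 0
Block 2 (11110): 4 ones → 1
Block 3 (10001): 2 ones → 0
Block 4 (00010): 1 one → 0
Block 5 (11111): 5 ones → 1
Block 6 (11010): 3 ones → 1
Block 7 (01011): 3 ones → 1
Block 8 (00000): 0 ones → 0

01001110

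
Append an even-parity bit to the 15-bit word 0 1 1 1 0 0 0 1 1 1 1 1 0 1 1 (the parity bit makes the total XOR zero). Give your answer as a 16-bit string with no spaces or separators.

0111000111110110

XOR of the 15 data bits: 0⊕1⊕1⊕1⊕0⊕0⊕0⊕1⊕1⊕1⊕1⊕1⊕0⊕1⊕1 = 0
Parity bit = 0 (so all 16 bits XOR to 0).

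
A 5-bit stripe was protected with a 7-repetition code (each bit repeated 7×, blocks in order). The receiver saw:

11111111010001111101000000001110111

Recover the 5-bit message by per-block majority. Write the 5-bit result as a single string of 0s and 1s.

Block 1 (1111111): 7 ones → 1
Block 2 (1010001): 3 ones → 0
Block 3 (1111010): 5 ones → 1
Block 4 (0000000): 0 ones → 0
Block 5 (1110111): 6 ones → 1

10101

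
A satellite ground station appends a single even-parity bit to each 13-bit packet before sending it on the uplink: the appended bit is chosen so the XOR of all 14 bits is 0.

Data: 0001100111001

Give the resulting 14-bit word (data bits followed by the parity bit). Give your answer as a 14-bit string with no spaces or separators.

00011001110010

XOR of the 13 data bits: 0⊕0⊕0⊕1⊕1⊕0⊕0⊕1⊕1⊕1⊕0⊕0⊕1 = 0
Parity bit = 0 (so all 14 bits XOR to 0).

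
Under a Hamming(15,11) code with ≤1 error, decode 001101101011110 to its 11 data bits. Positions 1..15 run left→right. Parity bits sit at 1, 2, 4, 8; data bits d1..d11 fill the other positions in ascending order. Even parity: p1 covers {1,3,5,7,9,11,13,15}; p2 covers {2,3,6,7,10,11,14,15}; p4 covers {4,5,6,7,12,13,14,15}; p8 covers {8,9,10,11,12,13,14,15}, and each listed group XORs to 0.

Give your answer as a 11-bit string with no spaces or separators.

s1 (pos 1,3,5,7,9,11,13,15): 0⊕1⊕0⊕1⊕1⊕1⊕1⊕0 = 1
s2 (pos 2,3,6,7,10,11,14,15): 0⊕1⊕1⊕1⊕0⊕1⊕1⊕0 = 1
s4 (pos 4,5,6,7,12,13,14,15): 1⊕0⊕1⊕1⊕1⊕1⊕1⊕0 = 0
s8 (pos 8,9,10,11,12,13,14,15): 0⊕1⊕0⊕1⊕1⊕1⊕1⊕0 = 1
Syndrome s8…s1 = 1011 → error at position 11.
Flip position 11: 001101101011110 → 001101101001110
Read data bits from positions 3,5,6,7,9,10,11,12,13,14,15: 10111001110

10111001110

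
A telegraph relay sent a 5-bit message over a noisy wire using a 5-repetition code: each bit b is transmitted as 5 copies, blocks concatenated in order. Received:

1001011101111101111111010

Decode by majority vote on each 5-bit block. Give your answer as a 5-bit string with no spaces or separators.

Block 1 (10010): 2 ones → 0
Block 2 (11101): 4 ones → 1
Block 3 (11110): 4 ones → 1
Block 4 (11111): 5 ones → 1
Block 5 (11010): 3 ones → 1

01111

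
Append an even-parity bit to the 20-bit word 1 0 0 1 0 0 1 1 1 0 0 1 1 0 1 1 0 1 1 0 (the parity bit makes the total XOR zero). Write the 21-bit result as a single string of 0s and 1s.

XOR of the 20 data bits: 1⊕0⊕0⊕1⊕0⊕0⊕1⊕1⊕1⊕0⊕0⊕1⊕1⊕0⊕1⊕1⊕0⊕1⊕1⊕0 = 1
Parity bit = 1 (so all 21 bits XOR to 0).

100100111001101101101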